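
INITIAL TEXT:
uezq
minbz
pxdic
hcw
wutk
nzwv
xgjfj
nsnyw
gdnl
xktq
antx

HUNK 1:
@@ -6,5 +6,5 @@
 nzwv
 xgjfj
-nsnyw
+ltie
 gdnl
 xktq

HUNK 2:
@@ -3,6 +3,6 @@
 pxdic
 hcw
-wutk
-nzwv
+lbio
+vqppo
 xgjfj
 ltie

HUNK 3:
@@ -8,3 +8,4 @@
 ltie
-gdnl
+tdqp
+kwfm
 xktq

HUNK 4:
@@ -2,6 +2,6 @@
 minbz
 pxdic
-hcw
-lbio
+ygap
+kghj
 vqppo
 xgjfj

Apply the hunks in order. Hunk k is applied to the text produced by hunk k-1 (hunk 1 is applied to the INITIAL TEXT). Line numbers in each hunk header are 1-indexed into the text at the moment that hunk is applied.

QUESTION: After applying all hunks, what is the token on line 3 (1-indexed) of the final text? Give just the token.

Hunk 1: at line 6 remove [nsnyw] add [ltie] -> 11 lines: uezq minbz pxdic hcw wutk nzwv xgjfj ltie gdnl xktq antx
Hunk 2: at line 3 remove [wutk,nzwv] add [lbio,vqppo] -> 11 lines: uezq minbz pxdic hcw lbio vqppo xgjfj ltie gdnl xktq antx
Hunk 3: at line 8 remove [gdnl] add [tdqp,kwfm] -> 12 lines: uezq minbz pxdic hcw lbio vqppo xgjfj ltie tdqp kwfm xktq antx
Hunk 4: at line 2 remove [hcw,lbio] add [ygap,kghj] -> 12 lines: uezq minbz pxdic ygap kghj vqppo xgjfj ltie tdqp kwfm xktq antx
Final line 3: pxdic

Answer: pxdic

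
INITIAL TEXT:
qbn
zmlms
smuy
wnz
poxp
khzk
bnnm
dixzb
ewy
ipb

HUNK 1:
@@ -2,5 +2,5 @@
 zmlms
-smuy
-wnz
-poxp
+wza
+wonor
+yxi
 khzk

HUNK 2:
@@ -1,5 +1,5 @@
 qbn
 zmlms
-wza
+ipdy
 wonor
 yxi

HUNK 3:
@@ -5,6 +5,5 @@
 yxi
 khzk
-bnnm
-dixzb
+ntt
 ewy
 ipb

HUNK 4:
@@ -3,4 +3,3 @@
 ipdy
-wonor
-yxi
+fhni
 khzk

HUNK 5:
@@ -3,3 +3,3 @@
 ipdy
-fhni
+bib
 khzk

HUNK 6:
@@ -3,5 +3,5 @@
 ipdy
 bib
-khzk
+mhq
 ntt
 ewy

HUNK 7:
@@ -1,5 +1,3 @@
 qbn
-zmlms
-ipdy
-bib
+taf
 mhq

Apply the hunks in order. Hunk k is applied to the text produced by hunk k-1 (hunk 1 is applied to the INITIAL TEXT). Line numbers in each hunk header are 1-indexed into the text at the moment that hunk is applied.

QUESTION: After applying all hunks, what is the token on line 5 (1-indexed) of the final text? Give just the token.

Hunk 1: at line 2 remove [smuy,wnz,poxp] add [wza,wonor,yxi] -> 10 lines: qbn zmlms wza wonor yxi khzk bnnm dixzb ewy ipb
Hunk 2: at line 1 remove [wza] add [ipdy] -> 10 lines: qbn zmlms ipdy wonor yxi khzk bnnm dixzb ewy ipb
Hunk 3: at line 5 remove [bnnm,dixzb] add [ntt] -> 9 lines: qbn zmlms ipdy wonor yxi khzk ntt ewy ipb
Hunk 4: at line 3 remove [wonor,yxi] add [fhni] -> 8 lines: qbn zmlms ipdy fhni khzk ntt ewy ipb
Hunk 5: at line 3 remove [fhni] add [bib] -> 8 lines: qbn zmlms ipdy bib khzk ntt ewy ipb
Hunk 6: at line 3 remove [khzk] add [mhq] -> 8 lines: qbn zmlms ipdy bib mhq ntt ewy ipb
Hunk 7: at line 1 remove [zmlms,ipdy,bib] add [taf] -> 6 lines: qbn taf mhq ntt ewy ipb
Final line 5: ewy

Answer: ewy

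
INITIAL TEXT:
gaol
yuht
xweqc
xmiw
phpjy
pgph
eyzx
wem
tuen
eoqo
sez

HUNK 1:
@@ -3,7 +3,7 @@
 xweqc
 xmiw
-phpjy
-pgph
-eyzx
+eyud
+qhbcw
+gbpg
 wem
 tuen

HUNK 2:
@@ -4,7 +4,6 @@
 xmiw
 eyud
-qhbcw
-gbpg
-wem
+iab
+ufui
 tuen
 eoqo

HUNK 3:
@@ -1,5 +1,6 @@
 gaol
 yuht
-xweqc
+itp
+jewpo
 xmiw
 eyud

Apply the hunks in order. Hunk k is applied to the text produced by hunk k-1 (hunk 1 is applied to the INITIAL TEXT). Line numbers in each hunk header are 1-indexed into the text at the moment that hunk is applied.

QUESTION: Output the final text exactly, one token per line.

Answer: gaol
yuht
itp
jewpo
xmiw
eyud
iab
ufui
tuen
eoqo
sez

Derivation:
Hunk 1: at line 3 remove [phpjy,pgph,eyzx] add [eyud,qhbcw,gbpg] -> 11 lines: gaol yuht xweqc xmiw eyud qhbcw gbpg wem tuen eoqo sez
Hunk 2: at line 4 remove [qhbcw,gbpg,wem] add [iab,ufui] -> 10 lines: gaol yuht xweqc xmiw eyud iab ufui tuen eoqo sez
Hunk 3: at line 1 remove [xweqc] add [itp,jewpo] -> 11 lines: gaol yuht itp jewpo xmiw eyud iab ufui tuen eoqo sez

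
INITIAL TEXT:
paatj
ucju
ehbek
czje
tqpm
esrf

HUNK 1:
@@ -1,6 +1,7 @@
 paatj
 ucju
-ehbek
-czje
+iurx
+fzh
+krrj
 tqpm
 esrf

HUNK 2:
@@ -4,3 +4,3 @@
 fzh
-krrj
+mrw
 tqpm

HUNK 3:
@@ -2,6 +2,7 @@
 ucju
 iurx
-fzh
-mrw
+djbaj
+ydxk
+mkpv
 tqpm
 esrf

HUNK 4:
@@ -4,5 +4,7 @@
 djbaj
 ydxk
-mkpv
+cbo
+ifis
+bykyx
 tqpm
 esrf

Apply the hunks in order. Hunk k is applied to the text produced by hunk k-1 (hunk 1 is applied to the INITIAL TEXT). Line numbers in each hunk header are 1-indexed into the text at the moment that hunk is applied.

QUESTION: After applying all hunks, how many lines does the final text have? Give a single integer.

Hunk 1: at line 1 remove [ehbek,czje] add [iurx,fzh,krrj] -> 7 lines: paatj ucju iurx fzh krrj tqpm esrf
Hunk 2: at line 4 remove [krrj] add [mrw] -> 7 lines: paatj ucju iurx fzh mrw tqpm esrf
Hunk 3: at line 2 remove [fzh,mrw] add [djbaj,ydxk,mkpv] -> 8 lines: paatj ucju iurx djbaj ydxk mkpv tqpm esrf
Hunk 4: at line 4 remove [mkpv] add [cbo,ifis,bykyx] -> 10 lines: paatj ucju iurx djbaj ydxk cbo ifis bykyx tqpm esrf
Final line count: 10

Answer: 10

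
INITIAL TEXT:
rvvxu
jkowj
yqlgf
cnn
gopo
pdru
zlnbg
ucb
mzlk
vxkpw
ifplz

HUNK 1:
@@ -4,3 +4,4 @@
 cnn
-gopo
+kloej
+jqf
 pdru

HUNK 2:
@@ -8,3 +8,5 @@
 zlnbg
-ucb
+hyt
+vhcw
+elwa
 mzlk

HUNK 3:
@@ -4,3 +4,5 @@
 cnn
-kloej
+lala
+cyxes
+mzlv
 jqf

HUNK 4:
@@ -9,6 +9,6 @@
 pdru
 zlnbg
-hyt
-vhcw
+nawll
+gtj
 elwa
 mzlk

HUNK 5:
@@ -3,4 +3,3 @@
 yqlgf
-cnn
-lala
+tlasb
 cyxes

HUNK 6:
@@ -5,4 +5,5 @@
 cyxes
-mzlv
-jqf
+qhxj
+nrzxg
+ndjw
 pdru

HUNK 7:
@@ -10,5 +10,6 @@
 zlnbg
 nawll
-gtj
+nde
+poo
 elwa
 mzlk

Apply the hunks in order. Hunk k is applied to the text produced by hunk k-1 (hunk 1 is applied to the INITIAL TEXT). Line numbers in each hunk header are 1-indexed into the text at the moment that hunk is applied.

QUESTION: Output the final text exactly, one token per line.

Answer: rvvxu
jkowj
yqlgf
tlasb
cyxes
qhxj
nrzxg
ndjw
pdru
zlnbg
nawll
nde
poo
elwa
mzlk
vxkpw
ifplz

Derivation:
Hunk 1: at line 4 remove [gopo] add [kloej,jqf] -> 12 lines: rvvxu jkowj yqlgf cnn kloej jqf pdru zlnbg ucb mzlk vxkpw ifplz
Hunk 2: at line 8 remove [ucb] add [hyt,vhcw,elwa] -> 14 lines: rvvxu jkowj yqlgf cnn kloej jqf pdru zlnbg hyt vhcw elwa mzlk vxkpw ifplz
Hunk 3: at line 4 remove [kloej] add [lala,cyxes,mzlv] -> 16 lines: rvvxu jkowj yqlgf cnn lala cyxes mzlv jqf pdru zlnbg hyt vhcw elwa mzlk vxkpw ifplz
Hunk 4: at line 9 remove [hyt,vhcw] add [nawll,gtj] -> 16 lines: rvvxu jkowj yqlgf cnn lala cyxes mzlv jqf pdru zlnbg nawll gtj elwa mzlk vxkpw ifplz
Hunk 5: at line 3 remove [cnn,lala] add [tlasb] -> 15 lines: rvvxu jkowj yqlgf tlasb cyxes mzlv jqf pdru zlnbg nawll gtj elwa mzlk vxkpw ifplz
Hunk 6: at line 5 remove [mzlv,jqf] add [qhxj,nrzxg,ndjw] -> 16 lines: rvvxu jkowj yqlgf tlasb cyxes qhxj nrzxg ndjw pdru zlnbg nawll gtj elwa mzlk vxkpw ifplz
Hunk 7: at line 10 remove [gtj] add [nde,poo] -> 17 lines: rvvxu jkowj yqlgf tlasb cyxes qhxj nrzxg ndjw pdru zlnbg nawll nde poo elwa mzlk vxkpw ifplz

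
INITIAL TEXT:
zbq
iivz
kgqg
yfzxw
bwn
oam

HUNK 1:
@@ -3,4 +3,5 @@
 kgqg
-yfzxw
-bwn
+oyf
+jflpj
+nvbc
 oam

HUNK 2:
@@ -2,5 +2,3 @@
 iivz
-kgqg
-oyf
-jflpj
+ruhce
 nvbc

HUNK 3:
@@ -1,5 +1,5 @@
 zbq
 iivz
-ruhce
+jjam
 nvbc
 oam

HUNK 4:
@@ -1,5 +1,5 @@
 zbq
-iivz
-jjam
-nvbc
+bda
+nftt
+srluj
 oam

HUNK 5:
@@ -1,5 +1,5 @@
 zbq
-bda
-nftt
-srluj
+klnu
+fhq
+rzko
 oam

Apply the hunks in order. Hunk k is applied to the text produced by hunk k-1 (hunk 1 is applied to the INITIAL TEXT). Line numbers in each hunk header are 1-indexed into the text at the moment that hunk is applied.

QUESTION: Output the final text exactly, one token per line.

Hunk 1: at line 3 remove [yfzxw,bwn] add [oyf,jflpj,nvbc] -> 7 lines: zbq iivz kgqg oyf jflpj nvbc oam
Hunk 2: at line 2 remove [kgqg,oyf,jflpj] add [ruhce] -> 5 lines: zbq iivz ruhce nvbc oam
Hunk 3: at line 1 remove [ruhce] add [jjam] -> 5 lines: zbq iivz jjam nvbc oam
Hunk 4: at line 1 remove [iivz,jjam,nvbc] add [bda,nftt,srluj] -> 5 lines: zbq bda nftt srluj oam
Hunk 5: at line 1 remove [bda,nftt,srluj] add [klnu,fhq,rzko] -> 5 lines: zbq klnu fhq rzko oam

Answer: zbq
klnu
fhq
rzko
oam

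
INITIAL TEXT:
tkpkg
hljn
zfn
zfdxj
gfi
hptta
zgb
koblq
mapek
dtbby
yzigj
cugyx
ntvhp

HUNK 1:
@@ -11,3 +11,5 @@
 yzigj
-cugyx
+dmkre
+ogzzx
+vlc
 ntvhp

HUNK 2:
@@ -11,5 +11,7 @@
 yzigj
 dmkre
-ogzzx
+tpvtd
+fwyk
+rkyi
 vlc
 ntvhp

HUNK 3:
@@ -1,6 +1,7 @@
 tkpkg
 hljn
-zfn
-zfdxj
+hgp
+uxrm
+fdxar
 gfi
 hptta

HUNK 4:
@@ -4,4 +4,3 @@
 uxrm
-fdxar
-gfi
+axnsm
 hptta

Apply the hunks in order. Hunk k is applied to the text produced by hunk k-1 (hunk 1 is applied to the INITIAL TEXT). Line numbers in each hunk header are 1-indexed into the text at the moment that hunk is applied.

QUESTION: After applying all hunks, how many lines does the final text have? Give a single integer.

Hunk 1: at line 11 remove [cugyx] add [dmkre,ogzzx,vlc] -> 15 lines: tkpkg hljn zfn zfdxj gfi hptta zgb koblq mapek dtbby yzigj dmkre ogzzx vlc ntvhp
Hunk 2: at line 11 remove [ogzzx] add [tpvtd,fwyk,rkyi] -> 17 lines: tkpkg hljn zfn zfdxj gfi hptta zgb koblq mapek dtbby yzigj dmkre tpvtd fwyk rkyi vlc ntvhp
Hunk 3: at line 1 remove [zfn,zfdxj] add [hgp,uxrm,fdxar] -> 18 lines: tkpkg hljn hgp uxrm fdxar gfi hptta zgb koblq mapek dtbby yzigj dmkre tpvtd fwyk rkyi vlc ntvhp
Hunk 4: at line 4 remove [fdxar,gfi] add [axnsm] -> 17 lines: tkpkg hljn hgp uxrm axnsm hptta zgb koblq mapek dtbby yzigj dmkre tpvtd fwyk rkyi vlc ntvhp
Final line count: 17

Answer: 17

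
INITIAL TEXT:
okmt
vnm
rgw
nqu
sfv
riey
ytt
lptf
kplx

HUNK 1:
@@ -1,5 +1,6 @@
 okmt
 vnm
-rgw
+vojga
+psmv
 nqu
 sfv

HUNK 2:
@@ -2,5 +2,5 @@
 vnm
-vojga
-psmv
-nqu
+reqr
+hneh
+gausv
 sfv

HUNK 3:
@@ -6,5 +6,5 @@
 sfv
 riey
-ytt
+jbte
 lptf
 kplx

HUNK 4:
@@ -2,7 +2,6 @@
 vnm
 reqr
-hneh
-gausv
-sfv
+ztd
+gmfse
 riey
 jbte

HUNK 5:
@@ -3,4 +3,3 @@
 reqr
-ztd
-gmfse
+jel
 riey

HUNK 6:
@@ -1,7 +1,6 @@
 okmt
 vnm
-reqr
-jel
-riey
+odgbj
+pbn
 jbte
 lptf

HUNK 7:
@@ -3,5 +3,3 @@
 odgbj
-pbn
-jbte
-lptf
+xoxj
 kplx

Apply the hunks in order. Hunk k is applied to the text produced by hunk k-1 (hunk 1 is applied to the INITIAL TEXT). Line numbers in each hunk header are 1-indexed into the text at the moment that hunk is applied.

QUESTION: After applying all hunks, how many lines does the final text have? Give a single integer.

Hunk 1: at line 1 remove [rgw] add [vojga,psmv] -> 10 lines: okmt vnm vojga psmv nqu sfv riey ytt lptf kplx
Hunk 2: at line 2 remove [vojga,psmv,nqu] add [reqr,hneh,gausv] -> 10 lines: okmt vnm reqr hneh gausv sfv riey ytt lptf kplx
Hunk 3: at line 6 remove [ytt] add [jbte] -> 10 lines: okmt vnm reqr hneh gausv sfv riey jbte lptf kplx
Hunk 4: at line 2 remove [hneh,gausv,sfv] add [ztd,gmfse] -> 9 lines: okmt vnm reqr ztd gmfse riey jbte lptf kplx
Hunk 5: at line 3 remove [ztd,gmfse] add [jel] -> 8 lines: okmt vnm reqr jel riey jbte lptf kplx
Hunk 6: at line 1 remove [reqr,jel,riey] add [odgbj,pbn] -> 7 lines: okmt vnm odgbj pbn jbte lptf kplx
Hunk 7: at line 3 remove [pbn,jbte,lptf] add [xoxj] -> 5 lines: okmt vnm odgbj xoxj kplx
Final line count: 5

Answer: 5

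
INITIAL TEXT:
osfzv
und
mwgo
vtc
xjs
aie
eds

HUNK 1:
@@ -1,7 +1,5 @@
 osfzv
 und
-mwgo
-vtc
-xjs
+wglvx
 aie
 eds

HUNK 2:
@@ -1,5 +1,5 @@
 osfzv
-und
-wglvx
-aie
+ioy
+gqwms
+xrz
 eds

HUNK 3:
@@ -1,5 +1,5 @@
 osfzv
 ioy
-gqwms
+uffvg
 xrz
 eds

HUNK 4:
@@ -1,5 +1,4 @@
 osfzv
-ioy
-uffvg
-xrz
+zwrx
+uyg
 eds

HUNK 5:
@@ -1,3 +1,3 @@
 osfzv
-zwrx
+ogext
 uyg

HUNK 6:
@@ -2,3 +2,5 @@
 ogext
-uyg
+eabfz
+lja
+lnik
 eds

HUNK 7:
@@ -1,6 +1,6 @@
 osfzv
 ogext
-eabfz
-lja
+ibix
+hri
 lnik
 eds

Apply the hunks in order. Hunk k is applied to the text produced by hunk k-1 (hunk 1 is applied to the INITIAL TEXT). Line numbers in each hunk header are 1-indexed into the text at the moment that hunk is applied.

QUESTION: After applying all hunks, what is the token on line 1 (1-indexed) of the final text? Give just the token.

Answer: osfzv

Derivation:
Hunk 1: at line 1 remove [mwgo,vtc,xjs] add [wglvx] -> 5 lines: osfzv und wglvx aie eds
Hunk 2: at line 1 remove [und,wglvx,aie] add [ioy,gqwms,xrz] -> 5 lines: osfzv ioy gqwms xrz eds
Hunk 3: at line 1 remove [gqwms] add [uffvg] -> 5 lines: osfzv ioy uffvg xrz eds
Hunk 4: at line 1 remove [ioy,uffvg,xrz] add [zwrx,uyg] -> 4 lines: osfzv zwrx uyg eds
Hunk 5: at line 1 remove [zwrx] add [ogext] -> 4 lines: osfzv ogext uyg eds
Hunk 6: at line 2 remove [uyg] add [eabfz,lja,lnik] -> 6 lines: osfzv ogext eabfz lja lnik eds
Hunk 7: at line 1 remove [eabfz,lja] add [ibix,hri] -> 6 lines: osfzv ogext ibix hri lnik eds
Final line 1: osfzv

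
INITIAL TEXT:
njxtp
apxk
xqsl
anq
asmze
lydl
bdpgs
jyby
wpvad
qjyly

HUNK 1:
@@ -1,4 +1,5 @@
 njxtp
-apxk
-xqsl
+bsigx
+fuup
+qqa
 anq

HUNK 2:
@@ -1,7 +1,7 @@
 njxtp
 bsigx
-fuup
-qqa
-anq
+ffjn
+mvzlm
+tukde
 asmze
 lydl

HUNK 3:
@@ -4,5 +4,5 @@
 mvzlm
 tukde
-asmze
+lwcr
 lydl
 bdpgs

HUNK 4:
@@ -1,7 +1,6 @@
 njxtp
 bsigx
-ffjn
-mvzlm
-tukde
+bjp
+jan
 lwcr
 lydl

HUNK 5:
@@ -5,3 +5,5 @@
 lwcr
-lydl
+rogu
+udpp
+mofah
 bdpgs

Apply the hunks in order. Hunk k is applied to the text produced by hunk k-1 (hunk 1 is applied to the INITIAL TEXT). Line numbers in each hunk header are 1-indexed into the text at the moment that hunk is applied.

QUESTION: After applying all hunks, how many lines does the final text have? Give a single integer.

Answer: 12

Derivation:
Hunk 1: at line 1 remove [apxk,xqsl] add [bsigx,fuup,qqa] -> 11 lines: njxtp bsigx fuup qqa anq asmze lydl bdpgs jyby wpvad qjyly
Hunk 2: at line 1 remove [fuup,qqa,anq] add [ffjn,mvzlm,tukde] -> 11 lines: njxtp bsigx ffjn mvzlm tukde asmze lydl bdpgs jyby wpvad qjyly
Hunk 3: at line 4 remove [asmze] add [lwcr] -> 11 lines: njxtp bsigx ffjn mvzlm tukde lwcr lydl bdpgs jyby wpvad qjyly
Hunk 4: at line 1 remove [ffjn,mvzlm,tukde] add [bjp,jan] -> 10 lines: njxtp bsigx bjp jan lwcr lydl bdpgs jyby wpvad qjyly
Hunk 5: at line 5 remove [lydl] add [rogu,udpp,mofah] -> 12 lines: njxtp bsigx bjp jan lwcr rogu udpp mofah bdpgs jyby wpvad qjyly
Final line count: 12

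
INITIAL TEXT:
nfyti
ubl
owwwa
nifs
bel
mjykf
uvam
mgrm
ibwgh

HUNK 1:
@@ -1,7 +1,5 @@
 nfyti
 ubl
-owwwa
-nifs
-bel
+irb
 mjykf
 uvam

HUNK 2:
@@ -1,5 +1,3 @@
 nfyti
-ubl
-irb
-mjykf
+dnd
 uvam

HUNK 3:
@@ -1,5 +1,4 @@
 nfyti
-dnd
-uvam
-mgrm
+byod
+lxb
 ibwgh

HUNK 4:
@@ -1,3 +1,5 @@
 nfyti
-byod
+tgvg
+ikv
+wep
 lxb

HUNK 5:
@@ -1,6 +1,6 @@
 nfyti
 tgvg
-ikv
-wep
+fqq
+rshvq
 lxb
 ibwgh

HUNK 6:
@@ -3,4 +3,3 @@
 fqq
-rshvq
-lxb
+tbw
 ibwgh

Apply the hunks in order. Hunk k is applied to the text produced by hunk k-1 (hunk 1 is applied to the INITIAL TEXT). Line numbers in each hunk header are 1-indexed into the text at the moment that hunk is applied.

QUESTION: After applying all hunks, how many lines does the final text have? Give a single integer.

Answer: 5

Derivation:
Hunk 1: at line 1 remove [owwwa,nifs,bel] add [irb] -> 7 lines: nfyti ubl irb mjykf uvam mgrm ibwgh
Hunk 2: at line 1 remove [ubl,irb,mjykf] add [dnd] -> 5 lines: nfyti dnd uvam mgrm ibwgh
Hunk 3: at line 1 remove [dnd,uvam,mgrm] add [byod,lxb] -> 4 lines: nfyti byod lxb ibwgh
Hunk 4: at line 1 remove [byod] add [tgvg,ikv,wep] -> 6 lines: nfyti tgvg ikv wep lxb ibwgh
Hunk 5: at line 1 remove [ikv,wep] add [fqq,rshvq] -> 6 lines: nfyti tgvg fqq rshvq lxb ibwgh
Hunk 6: at line 3 remove [rshvq,lxb] add [tbw] -> 5 lines: nfyti tgvg fqq tbw ibwgh
Final line count: 5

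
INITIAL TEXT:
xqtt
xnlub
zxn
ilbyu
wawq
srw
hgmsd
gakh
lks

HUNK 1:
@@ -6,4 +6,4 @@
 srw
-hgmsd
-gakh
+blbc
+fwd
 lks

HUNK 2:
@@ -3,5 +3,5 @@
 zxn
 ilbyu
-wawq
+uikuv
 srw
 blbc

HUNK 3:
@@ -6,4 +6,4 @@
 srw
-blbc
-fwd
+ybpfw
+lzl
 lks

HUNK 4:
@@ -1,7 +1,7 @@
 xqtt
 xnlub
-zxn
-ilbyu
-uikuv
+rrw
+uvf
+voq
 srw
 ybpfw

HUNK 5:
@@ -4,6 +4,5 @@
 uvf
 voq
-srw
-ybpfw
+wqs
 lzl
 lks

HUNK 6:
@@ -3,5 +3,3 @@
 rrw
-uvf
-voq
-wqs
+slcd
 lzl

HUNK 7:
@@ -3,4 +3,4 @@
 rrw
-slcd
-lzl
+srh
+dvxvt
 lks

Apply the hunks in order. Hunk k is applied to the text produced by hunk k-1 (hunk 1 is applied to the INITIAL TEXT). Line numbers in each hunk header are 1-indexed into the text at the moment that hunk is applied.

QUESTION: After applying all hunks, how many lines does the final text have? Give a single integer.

Answer: 6

Derivation:
Hunk 1: at line 6 remove [hgmsd,gakh] add [blbc,fwd] -> 9 lines: xqtt xnlub zxn ilbyu wawq srw blbc fwd lks
Hunk 2: at line 3 remove [wawq] add [uikuv] -> 9 lines: xqtt xnlub zxn ilbyu uikuv srw blbc fwd lks
Hunk 3: at line 6 remove [blbc,fwd] add [ybpfw,lzl] -> 9 lines: xqtt xnlub zxn ilbyu uikuv srw ybpfw lzl lks
Hunk 4: at line 1 remove [zxn,ilbyu,uikuv] add [rrw,uvf,voq] -> 9 lines: xqtt xnlub rrw uvf voq srw ybpfw lzl lks
Hunk 5: at line 4 remove [srw,ybpfw] add [wqs] -> 8 lines: xqtt xnlub rrw uvf voq wqs lzl lks
Hunk 6: at line 3 remove [uvf,voq,wqs] add [slcd] -> 6 lines: xqtt xnlub rrw slcd lzl lks
Hunk 7: at line 3 remove [slcd,lzl] add [srh,dvxvt] -> 6 lines: xqtt xnlub rrw srh dvxvt lks
Final line count: 6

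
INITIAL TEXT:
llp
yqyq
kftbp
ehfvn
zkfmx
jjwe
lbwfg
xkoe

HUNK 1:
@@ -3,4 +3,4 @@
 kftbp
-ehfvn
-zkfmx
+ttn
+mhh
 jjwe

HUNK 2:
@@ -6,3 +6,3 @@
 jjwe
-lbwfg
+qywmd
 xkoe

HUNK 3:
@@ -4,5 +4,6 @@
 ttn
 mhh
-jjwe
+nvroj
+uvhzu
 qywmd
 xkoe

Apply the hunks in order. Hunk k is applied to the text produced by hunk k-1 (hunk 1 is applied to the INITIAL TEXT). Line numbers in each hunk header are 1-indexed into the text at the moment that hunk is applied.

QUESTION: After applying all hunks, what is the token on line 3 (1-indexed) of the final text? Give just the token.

Hunk 1: at line 3 remove [ehfvn,zkfmx] add [ttn,mhh] -> 8 lines: llp yqyq kftbp ttn mhh jjwe lbwfg xkoe
Hunk 2: at line 6 remove [lbwfg] add [qywmd] -> 8 lines: llp yqyq kftbp ttn mhh jjwe qywmd xkoe
Hunk 3: at line 4 remove [jjwe] add [nvroj,uvhzu] -> 9 lines: llp yqyq kftbp ttn mhh nvroj uvhzu qywmd xkoe
Final line 3: kftbp

Answer: kftbp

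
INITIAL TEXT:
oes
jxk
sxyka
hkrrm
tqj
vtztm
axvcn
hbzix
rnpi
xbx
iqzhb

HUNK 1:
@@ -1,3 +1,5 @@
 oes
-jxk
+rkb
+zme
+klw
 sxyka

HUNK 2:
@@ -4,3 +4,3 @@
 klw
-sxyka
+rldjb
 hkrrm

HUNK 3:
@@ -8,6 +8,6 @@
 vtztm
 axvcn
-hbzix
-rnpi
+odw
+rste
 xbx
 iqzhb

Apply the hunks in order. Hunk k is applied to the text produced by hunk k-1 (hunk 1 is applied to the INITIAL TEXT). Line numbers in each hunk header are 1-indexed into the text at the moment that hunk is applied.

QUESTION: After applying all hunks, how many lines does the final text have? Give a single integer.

Answer: 13

Derivation:
Hunk 1: at line 1 remove [jxk] add [rkb,zme,klw] -> 13 lines: oes rkb zme klw sxyka hkrrm tqj vtztm axvcn hbzix rnpi xbx iqzhb
Hunk 2: at line 4 remove [sxyka] add [rldjb] -> 13 lines: oes rkb zme klw rldjb hkrrm tqj vtztm axvcn hbzix rnpi xbx iqzhb
Hunk 3: at line 8 remove [hbzix,rnpi] add [odw,rste] -> 13 lines: oes rkb zme klw rldjb hkrrm tqj vtztm axvcn odw rste xbx iqzhb
Final line count: 13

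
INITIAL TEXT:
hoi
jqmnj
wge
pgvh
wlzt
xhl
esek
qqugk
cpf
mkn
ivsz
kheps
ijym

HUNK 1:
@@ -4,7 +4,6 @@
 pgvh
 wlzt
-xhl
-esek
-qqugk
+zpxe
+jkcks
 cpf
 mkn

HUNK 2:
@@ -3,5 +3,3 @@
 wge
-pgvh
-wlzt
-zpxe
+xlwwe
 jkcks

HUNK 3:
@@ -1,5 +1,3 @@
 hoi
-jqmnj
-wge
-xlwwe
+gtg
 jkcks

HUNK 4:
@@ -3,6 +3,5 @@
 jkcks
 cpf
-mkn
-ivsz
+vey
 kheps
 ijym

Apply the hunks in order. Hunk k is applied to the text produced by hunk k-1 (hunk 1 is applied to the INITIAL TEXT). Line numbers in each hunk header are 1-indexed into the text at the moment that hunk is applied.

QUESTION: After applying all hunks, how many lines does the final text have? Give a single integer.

Hunk 1: at line 4 remove [xhl,esek,qqugk] add [zpxe,jkcks] -> 12 lines: hoi jqmnj wge pgvh wlzt zpxe jkcks cpf mkn ivsz kheps ijym
Hunk 2: at line 3 remove [pgvh,wlzt,zpxe] add [xlwwe] -> 10 lines: hoi jqmnj wge xlwwe jkcks cpf mkn ivsz kheps ijym
Hunk 3: at line 1 remove [jqmnj,wge,xlwwe] add [gtg] -> 8 lines: hoi gtg jkcks cpf mkn ivsz kheps ijym
Hunk 4: at line 3 remove [mkn,ivsz] add [vey] -> 7 lines: hoi gtg jkcks cpf vey kheps ijym
Final line count: 7

Answer: 7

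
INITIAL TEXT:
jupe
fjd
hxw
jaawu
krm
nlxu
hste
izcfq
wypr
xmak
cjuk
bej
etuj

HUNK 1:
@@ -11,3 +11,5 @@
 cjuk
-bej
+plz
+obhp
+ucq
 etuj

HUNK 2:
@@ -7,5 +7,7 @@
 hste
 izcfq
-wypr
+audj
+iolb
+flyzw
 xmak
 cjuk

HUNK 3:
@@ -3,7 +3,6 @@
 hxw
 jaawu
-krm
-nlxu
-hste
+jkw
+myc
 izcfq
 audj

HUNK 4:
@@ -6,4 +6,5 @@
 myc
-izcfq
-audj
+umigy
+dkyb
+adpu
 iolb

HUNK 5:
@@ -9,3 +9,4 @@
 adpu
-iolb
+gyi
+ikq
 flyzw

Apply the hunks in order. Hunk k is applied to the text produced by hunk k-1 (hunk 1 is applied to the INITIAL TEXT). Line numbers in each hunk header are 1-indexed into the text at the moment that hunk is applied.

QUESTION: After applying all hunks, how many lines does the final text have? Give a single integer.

Answer: 18

Derivation:
Hunk 1: at line 11 remove [bej] add [plz,obhp,ucq] -> 15 lines: jupe fjd hxw jaawu krm nlxu hste izcfq wypr xmak cjuk plz obhp ucq etuj
Hunk 2: at line 7 remove [wypr] add [audj,iolb,flyzw] -> 17 lines: jupe fjd hxw jaawu krm nlxu hste izcfq audj iolb flyzw xmak cjuk plz obhp ucq etuj
Hunk 3: at line 3 remove [krm,nlxu,hste] add [jkw,myc] -> 16 lines: jupe fjd hxw jaawu jkw myc izcfq audj iolb flyzw xmak cjuk plz obhp ucq etuj
Hunk 4: at line 6 remove [izcfq,audj] add [umigy,dkyb,adpu] -> 17 lines: jupe fjd hxw jaawu jkw myc umigy dkyb adpu iolb flyzw xmak cjuk plz obhp ucq etuj
Hunk 5: at line 9 remove [iolb] add [gyi,ikq] -> 18 lines: jupe fjd hxw jaawu jkw myc umigy dkyb adpu gyi ikq flyzw xmak cjuk plz obhp ucq etuj
Final line count: 18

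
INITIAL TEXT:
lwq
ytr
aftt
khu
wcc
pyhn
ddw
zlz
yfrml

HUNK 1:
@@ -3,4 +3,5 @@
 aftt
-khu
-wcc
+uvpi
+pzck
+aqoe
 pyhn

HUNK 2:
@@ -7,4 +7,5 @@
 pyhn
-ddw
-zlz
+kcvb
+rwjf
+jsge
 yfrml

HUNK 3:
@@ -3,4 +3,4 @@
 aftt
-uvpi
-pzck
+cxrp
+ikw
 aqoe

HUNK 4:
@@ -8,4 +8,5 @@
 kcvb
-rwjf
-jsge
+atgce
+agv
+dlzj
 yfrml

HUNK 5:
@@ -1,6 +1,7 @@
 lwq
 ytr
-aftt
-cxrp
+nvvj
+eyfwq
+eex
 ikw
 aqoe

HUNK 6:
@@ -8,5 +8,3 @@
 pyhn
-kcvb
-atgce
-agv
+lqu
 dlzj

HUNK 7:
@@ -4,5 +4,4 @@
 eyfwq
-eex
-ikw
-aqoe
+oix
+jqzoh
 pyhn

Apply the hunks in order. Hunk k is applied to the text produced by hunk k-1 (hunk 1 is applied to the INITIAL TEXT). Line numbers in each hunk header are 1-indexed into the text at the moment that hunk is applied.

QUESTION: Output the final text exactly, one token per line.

Hunk 1: at line 3 remove [khu,wcc] add [uvpi,pzck,aqoe] -> 10 lines: lwq ytr aftt uvpi pzck aqoe pyhn ddw zlz yfrml
Hunk 2: at line 7 remove [ddw,zlz] add [kcvb,rwjf,jsge] -> 11 lines: lwq ytr aftt uvpi pzck aqoe pyhn kcvb rwjf jsge yfrml
Hunk 3: at line 3 remove [uvpi,pzck] add [cxrp,ikw] -> 11 lines: lwq ytr aftt cxrp ikw aqoe pyhn kcvb rwjf jsge yfrml
Hunk 4: at line 8 remove [rwjf,jsge] add [atgce,agv,dlzj] -> 12 lines: lwq ytr aftt cxrp ikw aqoe pyhn kcvb atgce agv dlzj yfrml
Hunk 5: at line 1 remove [aftt,cxrp] add [nvvj,eyfwq,eex] -> 13 lines: lwq ytr nvvj eyfwq eex ikw aqoe pyhn kcvb atgce agv dlzj yfrml
Hunk 6: at line 8 remove [kcvb,atgce,agv] add [lqu] -> 11 lines: lwq ytr nvvj eyfwq eex ikw aqoe pyhn lqu dlzj yfrml
Hunk 7: at line 4 remove [eex,ikw,aqoe] add [oix,jqzoh] -> 10 lines: lwq ytr nvvj eyfwq oix jqzoh pyhn lqu dlzj yfrml

Answer: lwq
ytr
nvvj
eyfwq
oix
jqzoh
pyhn
lqu
dlzj
yfrml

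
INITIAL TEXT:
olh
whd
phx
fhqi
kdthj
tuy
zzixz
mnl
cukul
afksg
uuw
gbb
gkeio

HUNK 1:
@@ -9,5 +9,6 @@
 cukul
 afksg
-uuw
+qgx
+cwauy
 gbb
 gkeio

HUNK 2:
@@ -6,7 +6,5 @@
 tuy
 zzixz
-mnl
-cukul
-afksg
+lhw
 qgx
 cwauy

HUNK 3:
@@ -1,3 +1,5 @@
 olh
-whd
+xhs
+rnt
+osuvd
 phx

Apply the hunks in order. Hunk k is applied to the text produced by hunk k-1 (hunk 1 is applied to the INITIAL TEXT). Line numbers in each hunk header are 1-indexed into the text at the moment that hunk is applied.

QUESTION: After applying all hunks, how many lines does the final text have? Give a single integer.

Hunk 1: at line 9 remove [uuw] add [qgx,cwauy] -> 14 lines: olh whd phx fhqi kdthj tuy zzixz mnl cukul afksg qgx cwauy gbb gkeio
Hunk 2: at line 6 remove [mnl,cukul,afksg] add [lhw] -> 12 lines: olh whd phx fhqi kdthj tuy zzixz lhw qgx cwauy gbb gkeio
Hunk 3: at line 1 remove [whd] add [xhs,rnt,osuvd] -> 14 lines: olh xhs rnt osuvd phx fhqi kdthj tuy zzixz lhw qgx cwauy gbb gkeio
Final line count: 14

Answer: 14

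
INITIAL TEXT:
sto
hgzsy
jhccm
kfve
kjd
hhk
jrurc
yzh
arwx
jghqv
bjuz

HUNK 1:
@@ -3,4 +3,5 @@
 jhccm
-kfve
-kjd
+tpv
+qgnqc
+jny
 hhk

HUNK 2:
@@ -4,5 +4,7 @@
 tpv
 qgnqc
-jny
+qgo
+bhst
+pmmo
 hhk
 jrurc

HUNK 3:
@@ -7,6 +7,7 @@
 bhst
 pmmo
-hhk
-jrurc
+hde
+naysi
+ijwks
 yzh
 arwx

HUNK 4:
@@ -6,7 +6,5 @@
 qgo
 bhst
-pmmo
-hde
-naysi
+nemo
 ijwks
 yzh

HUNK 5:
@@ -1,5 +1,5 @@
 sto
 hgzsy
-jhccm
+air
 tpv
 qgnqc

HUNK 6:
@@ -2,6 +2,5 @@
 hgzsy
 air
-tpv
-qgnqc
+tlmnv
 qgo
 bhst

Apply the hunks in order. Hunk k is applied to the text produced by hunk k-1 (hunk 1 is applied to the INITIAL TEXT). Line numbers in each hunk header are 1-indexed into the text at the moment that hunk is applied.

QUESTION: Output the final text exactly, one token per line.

Hunk 1: at line 3 remove [kfve,kjd] add [tpv,qgnqc,jny] -> 12 lines: sto hgzsy jhccm tpv qgnqc jny hhk jrurc yzh arwx jghqv bjuz
Hunk 2: at line 4 remove [jny] add [qgo,bhst,pmmo] -> 14 lines: sto hgzsy jhccm tpv qgnqc qgo bhst pmmo hhk jrurc yzh arwx jghqv bjuz
Hunk 3: at line 7 remove [hhk,jrurc] add [hde,naysi,ijwks] -> 15 lines: sto hgzsy jhccm tpv qgnqc qgo bhst pmmo hde naysi ijwks yzh arwx jghqv bjuz
Hunk 4: at line 6 remove [pmmo,hde,naysi] add [nemo] -> 13 lines: sto hgzsy jhccm tpv qgnqc qgo bhst nemo ijwks yzh arwx jghqv bjuz
Hunk 5: at line 1 remove [jhccm] add [air] -> 13 lines: sto hgzsy air tpv qgnqc qgo bhst nemo ijwks yzh arwx jghqv bjuz
Hunk 6: at line 2 remove [tpv,qgnqc] add [tlmnv] -> 12 lines: sto hgzsy air tlmnv qgo bhst nemo ijwks yzh arwx jghqv bjuz

Answer: sto
hgzsy
air
tlmnv
qgo
bhst
nemo
ijwks
yzh
arwx
jghqv
bjuz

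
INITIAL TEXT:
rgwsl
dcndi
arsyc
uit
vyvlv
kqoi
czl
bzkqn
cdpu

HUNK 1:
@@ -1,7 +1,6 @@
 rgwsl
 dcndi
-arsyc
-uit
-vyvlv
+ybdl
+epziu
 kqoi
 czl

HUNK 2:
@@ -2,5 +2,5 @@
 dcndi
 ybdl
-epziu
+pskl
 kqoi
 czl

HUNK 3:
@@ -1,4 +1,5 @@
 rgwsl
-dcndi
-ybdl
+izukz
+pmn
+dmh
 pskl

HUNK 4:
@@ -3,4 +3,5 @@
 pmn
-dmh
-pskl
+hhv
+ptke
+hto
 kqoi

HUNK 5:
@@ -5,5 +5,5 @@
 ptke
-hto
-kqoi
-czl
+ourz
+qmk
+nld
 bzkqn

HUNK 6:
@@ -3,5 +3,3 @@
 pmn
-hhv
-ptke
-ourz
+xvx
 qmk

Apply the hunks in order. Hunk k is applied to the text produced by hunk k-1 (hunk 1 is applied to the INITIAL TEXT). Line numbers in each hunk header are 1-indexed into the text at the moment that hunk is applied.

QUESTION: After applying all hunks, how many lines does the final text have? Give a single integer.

Hunk 1: at line 1 remove [arsyc,uit,vyvlv] add [ybdl,epziu] -> 8 lines: rgwsl dcndi ybdl epziu kqoi czl bzkqn cdpu
Hunk 2: at line 2 remove [epziu] add [pskl] -> 8 lines: rgwsl dcndi ybdl pskl kqoi czl bzkqn cdpu
Hunk 3: at line 1 remove [dcndi,ybdl] add [izukz,pmn,dmh] -> 9 lines: rgwsl izukz pmn dmh pskl kqoi czl bzkqn cdpu
Hunk 4: at line 3 remove [dmh,pskl] add [hhv,ptke,hto] -> 10 lines: rgwsl izukz pmn hhv ptke hto kqoi czl bzkqn cdpu
Hunk 5: at line 5 remove [hto,kqoi,czl] add [ourz,qmk,nld] -> 10 lines: rgwsl izukz pmn hhv ptke ourz qmk nld bzkqn cdpu
Hunk 6: at line 3 remove [hhv,ptke,ourz] add [xvx] -> 8 lines: rgwsl izukz pmn xvx qmk nld bzkqn cdpu
Final line count: 8

Answer: 8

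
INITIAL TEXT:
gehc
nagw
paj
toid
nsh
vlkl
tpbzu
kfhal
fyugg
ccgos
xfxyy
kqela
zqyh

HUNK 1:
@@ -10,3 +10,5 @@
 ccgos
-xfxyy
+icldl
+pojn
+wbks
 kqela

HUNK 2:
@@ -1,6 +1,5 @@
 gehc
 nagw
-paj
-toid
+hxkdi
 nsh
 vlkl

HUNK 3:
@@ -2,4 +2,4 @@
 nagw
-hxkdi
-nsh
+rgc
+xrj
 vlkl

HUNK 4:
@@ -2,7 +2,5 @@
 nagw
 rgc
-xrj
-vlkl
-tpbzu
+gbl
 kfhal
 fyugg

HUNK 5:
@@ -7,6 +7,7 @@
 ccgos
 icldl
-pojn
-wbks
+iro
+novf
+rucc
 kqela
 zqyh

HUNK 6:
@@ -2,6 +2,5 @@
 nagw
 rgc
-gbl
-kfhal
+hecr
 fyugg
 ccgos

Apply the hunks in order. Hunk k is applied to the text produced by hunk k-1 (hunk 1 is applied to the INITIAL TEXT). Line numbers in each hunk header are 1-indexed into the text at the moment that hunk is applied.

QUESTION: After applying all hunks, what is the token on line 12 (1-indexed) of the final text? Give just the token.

Hunk 1: at line 10 remove [xfxyy] add [icldl,pojn,wbks] -> 15 lines: gehc nagw paj toid nsh vlkl tpbzu kfhal fyugg ccgos icldl pojn wbks kqela zqyh
Hunk 2: at line 1 remove [paj,toid] add [hxkdi] -> 14 lines: gehc nagw hxkdi nsh vlkl tpbzu kfhal fyugg ccgos icldl pojn wbks kqela zqyh
Hunk 3: at line 2 remove [hxkdi,nsh] add [rgc,xrj] -> 14 lines: gehc nagw rgc xrj vlkl tpbzu kfhal fyugg ccgos icldl pojn wbks kqela zqyh
Hunk 4: at line 2 remove [xrj,vlkl,tpbzu] add [gbl] -> 12 lines: gehc nagw rgc gbl kfhal fyugg ccgos icldl pojn wbks kqela zqyh
Hunk 5: at line 7 remove [pojn,wbks] add [iro,novf,rucc] -> 13 lines: gehc nagw rgc gbl kfhal fyugg ccgos icldl iro novf rucc kqela zqyh
Hunk 6: at line 2 remove [gbl,kfhal] add [hecr] -> 12 lines: gehc nagw rgc hecr fyugg ccgos icldl iro novf rucc kqela zqyh
Final line 12: zqyh

Answer: zqyh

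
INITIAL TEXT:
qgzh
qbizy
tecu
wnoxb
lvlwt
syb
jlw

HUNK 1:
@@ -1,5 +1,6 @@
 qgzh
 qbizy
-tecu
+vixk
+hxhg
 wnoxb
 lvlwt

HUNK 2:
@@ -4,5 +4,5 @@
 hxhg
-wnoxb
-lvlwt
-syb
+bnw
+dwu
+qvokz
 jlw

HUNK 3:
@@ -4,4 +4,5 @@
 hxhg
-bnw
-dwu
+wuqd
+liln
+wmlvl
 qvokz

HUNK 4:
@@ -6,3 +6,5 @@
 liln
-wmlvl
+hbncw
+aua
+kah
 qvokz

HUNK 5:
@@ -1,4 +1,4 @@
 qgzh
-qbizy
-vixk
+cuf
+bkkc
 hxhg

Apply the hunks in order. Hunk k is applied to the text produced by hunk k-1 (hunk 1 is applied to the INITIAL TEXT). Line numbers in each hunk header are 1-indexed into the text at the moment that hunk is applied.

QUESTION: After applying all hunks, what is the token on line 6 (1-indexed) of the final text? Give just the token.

Answer: liln

Derivation:
Hunk 1: at line 1 remove [tecu] add [vixk,hxhg] -> 8 lines: qgzh qbizy vixk hxhg wnoxb lvlwt syb jlw
Hunk 2: at line 4 remove [wnoxb,lvlwt,syb] add [bnw,dwu,qvokz] -> 8 lines: qgzh qbizy vixk hxhg bnw dwu qvokz jlw
Hunk 3: at line 4 remove [bnw,dwu] add [wuqd,liln,wmlvl] -> 9 lines: qgzh qbizy vixk hxhg wuqd liln wmlvl qvokz jlw
Hunk 4: at line 6 remove [wmlvl] add [hbncw,aua,kah] -> 11 lines: qgzh qbizy vixk hxhg wuqd liln hbncw aua kah qvokz jlw
Hunk 5: at line 1 remove [qbizy,vixk] add [cuf,bkkc] -> 11 lines: qgzh cuf bkkc hxhg wuqd liln hbncw aua kah qvokz jlw
Final line 6: liln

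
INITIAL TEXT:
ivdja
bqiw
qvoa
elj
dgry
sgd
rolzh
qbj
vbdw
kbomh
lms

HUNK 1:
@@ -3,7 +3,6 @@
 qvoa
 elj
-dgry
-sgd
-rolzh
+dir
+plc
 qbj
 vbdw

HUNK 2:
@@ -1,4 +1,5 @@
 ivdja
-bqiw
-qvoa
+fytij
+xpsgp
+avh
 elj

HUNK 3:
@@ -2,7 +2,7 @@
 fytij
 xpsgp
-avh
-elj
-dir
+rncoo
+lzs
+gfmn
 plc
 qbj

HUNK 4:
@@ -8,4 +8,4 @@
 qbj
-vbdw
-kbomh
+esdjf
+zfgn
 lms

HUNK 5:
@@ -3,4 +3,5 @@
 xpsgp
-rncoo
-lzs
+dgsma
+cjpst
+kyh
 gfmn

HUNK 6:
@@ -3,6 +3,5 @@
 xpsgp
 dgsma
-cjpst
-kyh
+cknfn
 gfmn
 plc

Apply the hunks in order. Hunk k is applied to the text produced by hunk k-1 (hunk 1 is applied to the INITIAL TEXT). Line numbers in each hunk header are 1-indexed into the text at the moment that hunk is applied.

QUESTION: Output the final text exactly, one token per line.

Answer: ivdja
fytij
xpsgp
dgsma
cknfn
gfmn
plc
qbj
esdjf
zfgn
lms

Derivation:
Hunk 1: at line 3 remove [dgry,sgd,rolzh] add [dir,plc] -> 10 lines: ivdja bqiw qvoa elj dir plc qbj vbdw kbomh lms
Hunk 2: at line 1 remove [bqiw,qvoa] add [fytij,xpsgp,avh] -> 11 lines: ivdja fytij xpsgp avh elj dir plc qbj vbdw kbomh lms
Hunk 3: at line 2 remove [avh,elj,dir] add [rncoo,lzs,gfmn] -> 11 lines: ivdja fytij xpsgp rncoo lzs gfmn plc qbj vbdw kbomh lms
Hunk 4: at line 8 remove [vbdw,kbomh] add [esdjf,zfgn] -> 11 lines: ivdja fytij xpsgp rncoo lzs gfmn plc qbj esdjf zfgn lms
Hunk 5: at line 3 remove [rncoo,lzs] add [dgsma,cjpst,kyh] -> 12 lines: ivdja fytij xpsgp dgsma cjpst kyh gfmn plc qbj esdjf zfgn lms
Hunk 6: at line 3 remove [cjpst,kyh] add [cknfn] -> 11 lines: ivdja fytij xpsgp dgsma cknfn gfmn plc qbj esdjf zfgn lms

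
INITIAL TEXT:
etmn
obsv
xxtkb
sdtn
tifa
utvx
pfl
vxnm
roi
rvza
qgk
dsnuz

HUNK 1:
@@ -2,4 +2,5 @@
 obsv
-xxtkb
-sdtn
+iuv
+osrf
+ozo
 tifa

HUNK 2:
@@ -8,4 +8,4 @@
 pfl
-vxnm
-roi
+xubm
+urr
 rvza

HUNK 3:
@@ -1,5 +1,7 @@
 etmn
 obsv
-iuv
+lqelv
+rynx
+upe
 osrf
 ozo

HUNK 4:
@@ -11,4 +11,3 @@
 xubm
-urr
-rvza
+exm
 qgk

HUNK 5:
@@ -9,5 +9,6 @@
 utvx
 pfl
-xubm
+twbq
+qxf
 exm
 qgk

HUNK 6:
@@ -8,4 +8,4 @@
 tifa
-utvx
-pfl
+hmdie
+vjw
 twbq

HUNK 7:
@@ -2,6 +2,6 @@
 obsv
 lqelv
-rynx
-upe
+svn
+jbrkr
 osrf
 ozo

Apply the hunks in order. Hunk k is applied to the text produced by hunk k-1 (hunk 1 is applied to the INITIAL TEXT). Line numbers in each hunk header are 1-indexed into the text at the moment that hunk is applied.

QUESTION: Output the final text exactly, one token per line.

Hunk 1: at line 2 remove [xxtkb,sdtn] add [iuv,osrf,ozo] -> 13 lines: etmn obsv iuv osrf ozo tifa utvx pfl vxnm roi rvza qgk dsnuz
Hunk 2: at line 8 remove [vxnm,roi] add [xubm,urr] -> 13 lines: etmn obsv iuv osrf ozo tifa utvx pfl xubm urr rvza qgk dsnuz
Hunk 3: at line 1 remove [iuv] add [lqelv,rynx,upe] -> 15 lines: etmn obsv lqelv rynx upe osrf ozo tifa utvx pfl xubm urr rvza qgk dsnuz
Hunk 4: at line 11 remove [urr,rvza] add [exm] -> 14 lines: etmn obsv lqelv rynx upe osrf ozo tifa utvx pfl xubm exm qgk dsnuz
Hunk 5: at line 9 remove [xubm] add [twbq,qxf] -> 15 lines: etmn obsv lqelv rynx upe osrf ozo tifa utvx pfl twbq qxf exm qgk dsnuz
Hunk 6: at line 8 remove [utvx,pfl] add [hmdie,vjw] -> 15 lines: etmn obsv lqelv rynx upe osrf ozo tifa hmdie vjw twbq qxf exm qgk dsnuz
Hunk 7: at line 2 remove [rynx,upe] add [svn,jbrkr] -> 15 lines: etmn obsv lqelv svn jbrkr osrf ozo tifa hmdie vjw twbq qxf exm qgk dsnuz

Answer: etmn
obsv
lqelv
svn
jbrkr
osrf
ozo
tifa
hmdie
vjw
twbq
qxf
exm
qgk
dsnuz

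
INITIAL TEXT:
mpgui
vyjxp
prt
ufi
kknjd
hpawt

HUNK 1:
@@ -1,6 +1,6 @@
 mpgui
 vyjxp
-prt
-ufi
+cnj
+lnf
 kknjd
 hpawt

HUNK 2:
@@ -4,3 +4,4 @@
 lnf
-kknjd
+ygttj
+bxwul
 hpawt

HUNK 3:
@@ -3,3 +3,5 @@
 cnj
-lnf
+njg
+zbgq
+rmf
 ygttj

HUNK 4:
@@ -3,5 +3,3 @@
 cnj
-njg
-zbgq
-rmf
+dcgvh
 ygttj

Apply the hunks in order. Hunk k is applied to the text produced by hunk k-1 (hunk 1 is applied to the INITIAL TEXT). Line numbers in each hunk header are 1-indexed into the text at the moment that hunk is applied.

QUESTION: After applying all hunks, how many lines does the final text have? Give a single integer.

Answer: 7

Derivation:
Hunk 1: at line 1 remove [prt,ufi] add [cnj,lnf] -> 6 lines: mpgui vyjxp cnj lnf kknjd hpawt
Hunk 2: at line 4 remove [kknjd] add [ygttj,bxwul] -> 7 lines: mpgui vyjxp cnj lnf ygttj bxwul hpawt
Hunk 3: at line 3 remove [lnf] add [njg,zbgq,rmf] -> 9 lines: mpgui vyjxp cnj njg zbgq rmf ygttj bxwul hpawt
Hunk 4: at line 3 remove [njg,zbgq,rmf] add [dcgvh] -> 7 lines: mpgui vyjxp cnj dcgvh ygttj bxwul hpawt
Final line count: 7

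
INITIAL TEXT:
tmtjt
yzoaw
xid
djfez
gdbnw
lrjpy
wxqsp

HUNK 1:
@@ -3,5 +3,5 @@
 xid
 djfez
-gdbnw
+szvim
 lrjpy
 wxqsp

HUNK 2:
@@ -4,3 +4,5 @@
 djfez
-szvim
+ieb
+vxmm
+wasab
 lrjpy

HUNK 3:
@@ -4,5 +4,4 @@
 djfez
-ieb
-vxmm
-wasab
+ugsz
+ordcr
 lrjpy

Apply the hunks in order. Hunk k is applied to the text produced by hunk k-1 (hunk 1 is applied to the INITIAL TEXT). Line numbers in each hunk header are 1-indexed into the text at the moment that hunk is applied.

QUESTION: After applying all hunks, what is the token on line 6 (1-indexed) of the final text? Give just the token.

Answer: ordcr

Derivation:
Hunk 1: at line 3 remove [gdbnw] add [szvim] -> 7 lines: tmtjt yzoaw xid djfez szvim lrjpy wxqsp
Hunk 2: at line 4 remove [szvim] add [ieb,vxmm,wasab] -> 9 lines: tmtjt yzoaw xid djfez ieb vxmm wasab lrjpy wxqsp
Hunk 3: at line 4 remove [ieb,vxmm,wasab] add [ugsz,ordcr] -> 8 lines: tmtjt yzoaw xid djfez ugsz ordcr lrjpy wxqsp
Final line 6: ordcr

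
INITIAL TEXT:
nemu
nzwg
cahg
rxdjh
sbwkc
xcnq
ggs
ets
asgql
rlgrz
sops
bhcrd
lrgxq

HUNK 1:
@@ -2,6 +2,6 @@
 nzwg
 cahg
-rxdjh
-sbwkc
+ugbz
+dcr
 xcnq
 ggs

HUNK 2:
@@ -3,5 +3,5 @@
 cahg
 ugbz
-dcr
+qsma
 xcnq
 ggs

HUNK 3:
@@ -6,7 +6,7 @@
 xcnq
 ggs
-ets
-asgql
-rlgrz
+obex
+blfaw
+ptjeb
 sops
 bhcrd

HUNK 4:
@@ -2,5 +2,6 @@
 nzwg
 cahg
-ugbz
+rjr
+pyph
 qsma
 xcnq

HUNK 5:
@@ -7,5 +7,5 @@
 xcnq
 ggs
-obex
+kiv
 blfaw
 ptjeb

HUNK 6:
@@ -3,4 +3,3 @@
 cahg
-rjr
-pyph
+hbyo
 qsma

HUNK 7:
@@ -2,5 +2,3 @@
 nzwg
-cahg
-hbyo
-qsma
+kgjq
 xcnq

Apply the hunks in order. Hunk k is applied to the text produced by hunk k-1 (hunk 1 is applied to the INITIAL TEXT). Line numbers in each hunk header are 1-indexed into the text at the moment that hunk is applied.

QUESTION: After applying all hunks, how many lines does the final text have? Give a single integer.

Hunk 1: at line 2 remove [rxdjh,sbwkc] add [ugbz,dcr] -> 13 lines: nemu nzwg cahg ugbz dcr xcnq ggs ets asgql rlgrz sops bhcrd lrgxq
Hunk 2: at line 3 remove [dcr] add [qsma] -> 13 lines: nemu nzwg cahg ugbz qsma xcnq ggs ets asgql rlgrz sops bhcrd lrgxq
Hunk 3: at line 6 remove [ets,asgql,rlgrz] add [obex,blfaw,ptjeb] -> 13 lines: nemu nzwg cahg ugbz qsma xcnq ggs obex blfaw ptjeb sops bhcrd lrgxq
Hunk 4: at line 2 remove [ugbz] add [rjr,pyph] -> 14 lines: nemu nzwg cahg rjr pyph qsma xcnq ggs obex blfaw ptjeb sops bhcrd lrgxq
Hunk 5: at line 7 remove [obex] add [kiv] -> 14 lines: nemu nzwg cahg rjr pyph qsma xcnq ggs kiv blfaw ptjeb sops bhcrd lrgxq
Hunk 6: at line 3 remove [rjr,pyph] add [hbyo] -> 13 lines: nemu nzwg cahg hbyo qsma xcnq ggs kiv blfaw ptjeb sops bhcrd lrgxq
Hunk 7: at line 2 remove [cahg,hbyo,qsma] add [kgjq] -> 11 lines: nemu nzwg kgjq xcnq ggs kiv blfaw ptjeb sops bhcrd lrgxq
Final line count: 11

Answer: 11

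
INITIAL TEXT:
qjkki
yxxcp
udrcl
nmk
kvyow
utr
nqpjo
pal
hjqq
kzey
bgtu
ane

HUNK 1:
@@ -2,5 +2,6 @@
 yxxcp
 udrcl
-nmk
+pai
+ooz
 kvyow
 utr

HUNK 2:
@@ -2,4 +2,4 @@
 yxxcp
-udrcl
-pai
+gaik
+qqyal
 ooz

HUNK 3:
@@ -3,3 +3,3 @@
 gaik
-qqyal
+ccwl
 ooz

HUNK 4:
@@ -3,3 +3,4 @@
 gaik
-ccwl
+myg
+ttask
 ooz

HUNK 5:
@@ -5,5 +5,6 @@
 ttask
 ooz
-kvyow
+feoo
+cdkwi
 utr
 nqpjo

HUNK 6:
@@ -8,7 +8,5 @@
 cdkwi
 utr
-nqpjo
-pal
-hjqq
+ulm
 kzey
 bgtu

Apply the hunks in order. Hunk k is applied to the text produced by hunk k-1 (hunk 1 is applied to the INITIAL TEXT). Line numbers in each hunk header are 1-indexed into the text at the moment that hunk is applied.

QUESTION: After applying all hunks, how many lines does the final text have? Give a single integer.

Answer: 13

Derivation:
Hunk 1: at line 2 remove [nmk] add [pai,ooz] -> 13 lines: qjkki yxxcp udrcl pai ooz kvyow utr nqpjo pal hjqq kzey bgtu ane
Hunk 2: at line 2 remove [udrcl,pai] add [gaik,qqyal] -> 13 lines: qjkki yxxcp gaik qqyal ooz kvyow utr nqpjo pal hjqq kzey bgtu ane
Hunk 3: at line 3 remove [qqyal] add [ccwl] -> 13 lines: qjkki yxxcp gaik ccwl ooz kvyow utr nqpjo pal hjqq kzey bgtu ane
Hunk 4: at line 3 remove [ccwl] add [myg,ttask] -> 14 lines: qjkki yxxcp gaik myg ttask ooz kvyow utr nqpjo pal hjqq kzey bgtu ane
Hunk 5: at line 5 remove [kvyow] add [feoo,cdkwi] -> 15 lines: qjkki yxxcp gaik myg ttask ooz feoo cdkwi utr nqpjo pal hjqq kzey bgtu ane
Hunk 6: at line 8 remove [nqpjo,pal,hjqq] add [ulm] -> 13 lines: qjkki yxxcp gaik myg ttask ooz feoo cdkwi utr ulm kzey bgtu ane
Final line count: 13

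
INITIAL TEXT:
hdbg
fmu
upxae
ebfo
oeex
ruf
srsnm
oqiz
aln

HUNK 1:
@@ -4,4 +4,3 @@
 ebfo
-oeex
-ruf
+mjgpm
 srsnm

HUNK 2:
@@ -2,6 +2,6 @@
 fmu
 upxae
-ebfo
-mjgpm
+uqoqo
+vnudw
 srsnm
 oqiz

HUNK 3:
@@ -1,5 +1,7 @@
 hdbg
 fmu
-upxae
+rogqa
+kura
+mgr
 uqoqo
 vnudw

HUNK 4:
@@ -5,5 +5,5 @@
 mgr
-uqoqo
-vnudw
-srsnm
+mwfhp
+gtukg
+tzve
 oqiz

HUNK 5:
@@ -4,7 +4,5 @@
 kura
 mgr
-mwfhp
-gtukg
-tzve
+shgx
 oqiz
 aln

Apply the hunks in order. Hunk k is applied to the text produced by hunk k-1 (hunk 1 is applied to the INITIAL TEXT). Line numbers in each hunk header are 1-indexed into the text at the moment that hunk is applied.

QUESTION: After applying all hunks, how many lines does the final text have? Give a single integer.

Answer: 8

Derivation:
Hunk 1: at line 4 remove [oeex,ruf] add [mjgpm] -> 8 lines: hdbg fmu upxae ebfo mjgpm srsnm oqiz aln
Hunk 2: at line 2 remove [ebfo,mjgpm] add [uqoqo,vnudw] -> 8 lines: hdbg fmu upxae uqoqo vnudw srsnm oqiz aln
Hunk 3: at line 1 remove [upxae] add [rogqa,kura,mgr] -> 10 lines: hdbg fmu rogqa kura mgr uqoqo vnudw srsnm oqiz aln
Hunk 4: at line 5 remove [uqoqo,vnudw,srsnm] add [mwfhp,gtukg,tzve] -> 10 lines: hdbg fmu rogqa kura mgr mwfhp gtukg tzve oqiz aln
Hunk 5: at line 4 remove [mwfhp,gtukg,tzve] add [shgx] -> 8 lines: hdbg fmu rogqa kura mgr shgx oqiz aln
Final line count: 8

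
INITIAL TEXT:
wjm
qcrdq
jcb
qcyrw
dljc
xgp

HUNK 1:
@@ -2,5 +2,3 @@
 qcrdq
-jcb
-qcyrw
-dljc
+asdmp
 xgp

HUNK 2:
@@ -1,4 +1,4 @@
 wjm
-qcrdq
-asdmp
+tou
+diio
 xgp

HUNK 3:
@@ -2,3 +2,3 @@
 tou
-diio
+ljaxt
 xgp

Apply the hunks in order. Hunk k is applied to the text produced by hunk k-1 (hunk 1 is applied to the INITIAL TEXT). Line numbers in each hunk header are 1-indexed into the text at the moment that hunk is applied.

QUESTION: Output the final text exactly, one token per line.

Answer: wjm
tou
ljaxt
xgp

Derivation:
Hunk 1: at line 2 remove [jcb,qcyrw,dljc] add [asdmp] -> 4 lines: wjm qcrdq asdmp xgp
Hunk 2: at line 1 remove [qcrdq,asdmp] add [tou,diio] -> 4 lines: wjm tou diio xgp
Hunk 3: at line 2 remove [diio] add [ljaxt] -> 4 lines: wjm tou ljaxt xgp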